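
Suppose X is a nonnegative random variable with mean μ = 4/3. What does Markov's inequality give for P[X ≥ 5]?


μ = E[X] = 4/3, a = 5.
Markov: P[X ≥ 5] ≤ μ/a = (4/3)/5 = 4/15.
Numerically: ≈ 0.267.
(Since a = 5 > μ = 1.333, the bound 4/15 is < 1 and informative.)

P[X ≥ 5] ≤ 4/15 ≈ 0.267.


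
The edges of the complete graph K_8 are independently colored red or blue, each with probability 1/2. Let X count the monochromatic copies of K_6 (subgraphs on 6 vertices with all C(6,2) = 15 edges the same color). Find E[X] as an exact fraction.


Let X = Σ_S X_S over the C(8, 6) = 28 subsets S of size 6, where X_S = 1 if the K_6 on S is monochromatic.
For a fixed S, the K_6 on S has C(6, 2) = 15 edges. P[all 15 edges red] = (1/2)^15, and likewise for blue, so P[monochromatic] = 2·(1/2)^15 = 2^{1 − 15} = 1/16384.
By linearity of expectation: E[X] = C(8, 6) · 2^{1 − 15} = 28 · 1/16384 = 7/4096.
Numerically: E[X] ≈ 0.001709.

E[X] = C(8,6)·2^(1−C(6,2)) = 7/4096 ≈ 0.001709.


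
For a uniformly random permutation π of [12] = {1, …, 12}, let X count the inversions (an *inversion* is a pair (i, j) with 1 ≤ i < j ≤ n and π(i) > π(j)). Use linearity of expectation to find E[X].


Write X = Σ X_I over the C(12, 2) = 66 pairs i < j, with X_I the indicator of one inversion.
There are 66 indicators.
For each fixed pair i < j, the values π(i) and π(j) are two distinct elements of {1, …, 12} in uniformly random order; by symmetry P[π(i) > π(j)] = 1/2.
By linearity: E[X] = 66 · (1/2) = C(12, 2) · (1/2) = 66/2 = 33 ≈ 33.0000.

E[X] = 33 = 33.0000.


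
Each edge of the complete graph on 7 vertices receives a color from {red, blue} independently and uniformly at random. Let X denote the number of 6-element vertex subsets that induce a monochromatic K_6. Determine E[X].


Let X = Σ_S X_S over the C(7, 6) = 7 subsets S of size 6, where X_S = 1 if the K_6 on S is monochromatic.
For a fixed S, the K_6 on S has C(6, 2) = 15 edges. P[all 15 edges red] = (1/2)^15, and likewise for blue, so P[monochromatic] = 2·(1/2)^15 = 2^{1 − 15} = 1/16384.
By linearity: E[X] = C(7, 6) · 2^{1 − 15} = 7 · 1/16384 = 7/16384.
Numerically: E[X] ≈ 0.000.

E[X] = C(7,6)·2^(1−C(6,2)) = 7/16384 ≈ 0.000.


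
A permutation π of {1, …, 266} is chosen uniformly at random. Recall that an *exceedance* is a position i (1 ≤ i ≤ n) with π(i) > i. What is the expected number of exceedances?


Write X = Σ_{i=1}^{266} X_i, where X_i = 1_{π(i) > i}.
For each fixed i, π(i) is uniform over {1, …, 266} (marginal of a uniform permutation), so P[π(i) > i] = (n − i)/n. Summing: Σ_{i=1}^{266} (n − i)/n = (0 + 1 + … + 265)/266 = 266(266 − 1)/(2·266) = (266 − 1)/2.
Hence E[X] = Σ_{i=1}^{266} (266 − i)/266 = 265/2 ≈ 132.50000.

E[X] = 265/2 = 132.50000.


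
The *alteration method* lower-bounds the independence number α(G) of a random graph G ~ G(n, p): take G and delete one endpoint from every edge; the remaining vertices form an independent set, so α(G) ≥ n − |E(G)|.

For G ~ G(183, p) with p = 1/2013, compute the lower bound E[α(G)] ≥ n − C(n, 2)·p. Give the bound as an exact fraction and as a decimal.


E[|E(G)|] = C(183, 2)·p = 16653 · (1/2013) = 91/11.
E[α(G)] ≥ n − E[|E(G)|] = 183 − 91/11 = 1922/11.
Numerically: ≈ 174.727.
(This is only a lower bound; the true E[α(G)] may be larger.)

E[α(G)] ≥ 1922/11 ≈ 174.727.


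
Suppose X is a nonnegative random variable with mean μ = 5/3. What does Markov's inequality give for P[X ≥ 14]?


μ = E[X] = 5/3, a = 14.
Markov: P[X ≥ 14] ≤ μ/a = (5/3)/14 = 5/42.
Numerically: ≈ 0.1190.
(Since a = 14 > μ = 1.6667, the bound 5/42 is < 1 and informative.)

P[X ≥ 14] ≤ 5/42 ≈ 0.1190.


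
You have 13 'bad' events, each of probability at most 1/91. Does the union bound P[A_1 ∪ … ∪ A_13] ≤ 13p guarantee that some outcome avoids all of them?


Union bound: P[∪_{i=1}^{13} A_i] ≤ Σ_i P[A_i] ≤ 13·p = 13·(1/91) = 1/7.
Numerically: 1/7 ≈ 0.142857.
Is 1/7 < 1? YES.
Since P[∪ A_i] ≤ 1/7 < 1, the complement has P[∩ A_i^c] ≥ 1 − 1/7 = 6/7 > 0, so some outcome avoids every A_i.

13·p = 1/7 ≈ 0.142857; existence CERTIFIED by the union bound.


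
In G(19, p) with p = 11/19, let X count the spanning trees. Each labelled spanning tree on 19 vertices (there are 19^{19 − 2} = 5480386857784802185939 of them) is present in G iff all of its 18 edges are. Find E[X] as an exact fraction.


K_19 has 19^{19 − 2} = 5480386857784802185939 labelled spanning trees.
For each such spanning tree H, let X_H = 1 if all 18 edges of H are present in G. Then P[X_H = 1] = p^{18} = (11/19)^{18} = 5559917313492231481/104127350297911241532841.
By linearity: E[X] = Σ_H E[X_H] = 5480386857784802185939 · p^{18} = 5480386857784802185939 · 5559917313492231481/104127350297911241532841 = 5559917313492231481/19.
Numerically: E[X] ≈ 2.926e+17.

E[X] = 5480386857784802185939 · (11/19)^{18} = 5559917313492231481/19 ≈ 2.926e+17.


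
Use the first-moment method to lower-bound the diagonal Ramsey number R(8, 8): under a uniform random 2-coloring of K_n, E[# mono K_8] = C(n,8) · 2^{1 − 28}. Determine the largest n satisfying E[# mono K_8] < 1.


We need C(n, 8) · 2^{1 − 28} < 1, i.e. C(n, 8) < 2^{28 − 1} = 134217728.
Check values of n near the boundary:
  n = 41: C(41, 8) = 95548245; 95548245 < 134217728? YES
  n = 42: C(42, 8) = 118030185; 118030185 < 134217728? YES
  n = 43: C(43, 8) = 145008513; 145008513 < 134217728? NO
  n = 44: C(44, 8) = 177232627; 177232627 < 134217728? NO
The largest n with C(n, 8) < 134217728 is n = 42 (where E[X] = 118030185/134217728 ≈ 0.8794). Hence R(8, 8) > 42, i.e. R(8, 8) ≥ 43.

Largest n = 42; hence R(8, 8) > 42.


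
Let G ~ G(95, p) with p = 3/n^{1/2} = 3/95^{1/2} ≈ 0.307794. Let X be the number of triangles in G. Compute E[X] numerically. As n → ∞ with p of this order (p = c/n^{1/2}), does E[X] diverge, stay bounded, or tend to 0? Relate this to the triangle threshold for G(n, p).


Number of potential triangles: C(95, 3) = 138415.
Each occurs with probability p³ ≈ (0.307794)³ ≈ 2.91593847e-02.
By linearity: E[X] = C(95, 3)·p³ ≈ 138415 · 2.91593847e-02 ≈ 4036.096239.
Since α = 1/2 < 1, p = c/n^{1/2} ≫ 1/n is above the triangle threshold p ~ 1/n. Asymptotically E[X] ~ (c³/6)·n^{3(1−α)} = (3³/6)·n^{1.5} → ∞; triangles are abundant w.h.p.

E[X] ≈ 4036.096239; in regime p = Θ(1/n^{1/2}) E[X] diverges (above the triangle threshold p ~ 1/n).


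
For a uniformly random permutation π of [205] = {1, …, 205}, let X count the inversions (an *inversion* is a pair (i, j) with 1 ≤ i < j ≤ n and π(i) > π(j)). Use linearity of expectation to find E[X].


Write X = Σ X_I over the C(205, 2) = 20910 pairs i < j, with X_I the indicator of one inversion.
There are 20910 indicators.
For each fixed pair i < j, the values π(i) and π(j) are two distinct elements of {1, …, 205} in uniformly random order; by symmetry P[π(i) > π(j)] = 1/2.
By linearity: E[X] = 20910 · (1/2) = C(205, 2) · (1/2) = 20910/2 = 10455 ≈ 10455.000000.

E[X] = 10455 = 10455.000000.


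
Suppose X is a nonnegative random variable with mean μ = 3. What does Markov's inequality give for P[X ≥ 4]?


μ = E[X] = 3, a = 4.
Markov: P[X ≥ 4] ≤ μ/a = (3)/4 = 3/4.
Numerically: ≈ 0.7500.
(Since a = 4 > μ = 3.0000, the bound 3/4 is < 1 and informative.)

P[X ≥ 4] ≤ 3/4 ≈ 0.7500.


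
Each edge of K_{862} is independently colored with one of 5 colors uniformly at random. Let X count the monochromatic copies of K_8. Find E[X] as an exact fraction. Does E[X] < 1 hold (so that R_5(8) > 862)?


E[X] = C(862, 8) · 5^{1 − 28} = 7317951015318931845 · 5^{−27} = 7317951015318931845/7450580596923828125.
As a reduced fraction: E[X] = 1463590203063786369/1490116119384765625 ≈ 0.9821988.
Is E[X] < 1? YES.
Since E[X] < 1, there exists a 5-coloring of K_{862} with no monochromatic K_8; hence R_5(8) > 862.

E[X] = 1463590203063786369/1490116119384765625 ≈ 0.9821988; E[X] < 1, so R_5(8) > 862.


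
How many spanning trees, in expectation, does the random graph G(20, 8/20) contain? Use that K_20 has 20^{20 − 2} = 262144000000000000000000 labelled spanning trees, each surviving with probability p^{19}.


K_20 has 20^{20 − 2} = 262144000000000000000000 labelled spanning trees.
For each such spanning tree H, let X_H = 1 if all 19 edges of H are present in G. Then P[X_H = 1] = p^{19} = (2/5)^{19} = 524288/19073486328125.
Summing the indicators: E[X] = Σ_H E[X_H] = 262144000000000000000000 · p^{19} = 262144000000000000000000 · 524288/19073486328125 = 36028797018963968/5.
Numerically: E[X] ≈ 7.206e+15.

E[X] = 262144000000000000000000 · (2/5)^{19} = 36028797018963968/5 ≈ 7.206e+15.


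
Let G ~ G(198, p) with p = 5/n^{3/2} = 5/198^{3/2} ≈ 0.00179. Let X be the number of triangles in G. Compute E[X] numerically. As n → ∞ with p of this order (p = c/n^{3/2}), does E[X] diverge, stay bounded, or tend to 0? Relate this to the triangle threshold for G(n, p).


Number of potential triangles: C(198, 3) = 1274196.
Each occurs with probability p³ ≈ (0.00179)³ ≈ 5.77985e-09.
By linearity: E[X] = C(198, 3)·p³ ≈ 1274196 · 5.77985e-09 ≈ 0.007.
Since α = 3/2 > 1, p = c/n^{3/2} = o(1/n) is below the triangle threshold p ~ 1/n. Asymptotically E[X] ~ (c³/6)·n^{3(1−α)} = (5³/6)·n^{-1.5} → 0, so by Markov's inequality G has no triangles w.h.p.

E[X] ≈ 0.007; in regime p = Θ(1/n^{3/2}) E[X] tends to 0 (below the triangle threshold p ~ 1/n).


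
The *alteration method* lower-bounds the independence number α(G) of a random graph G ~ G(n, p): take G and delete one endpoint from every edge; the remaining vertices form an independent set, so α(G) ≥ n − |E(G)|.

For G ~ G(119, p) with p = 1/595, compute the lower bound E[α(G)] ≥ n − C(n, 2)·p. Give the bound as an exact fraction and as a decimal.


E[|E(G)|] = C(119, 2)·p = 7021 · (1/595) = 59/5.
E[α(G)] ≥ n − E[|E(G)|] = 119 − 59/5 = 536/5.
Numerically: ≈ 107.200000.
(This is only a lower bound; the true E[α(G)] may be larger.)

E[α(G)] ≥ 536/5 ≈ 107.200000.


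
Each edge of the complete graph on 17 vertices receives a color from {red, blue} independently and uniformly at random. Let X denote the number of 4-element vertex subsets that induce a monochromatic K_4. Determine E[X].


Let X = Σ_S X_S over the C(17, 4) = 2380 subsets S of size 4, where X_S = 1 if the K_4 on S is monochromatic.
For a fixed S, the K_4 on S has C(4, 2) = 6 edges. P[all 6 edges red] = (1/2)^6, and likewise for blue, so P[monochromatic] = 2·(1/2)^6 = 2^{1 − 6} = 1/32.
Summing: E[X] = C(17, 4) · 2^{1 − 6} = 2380 · 1/32 = 595/8.
Numerically: E[X] ≈ 74.37500.

E[X] = C(17,4)·2^(1−C(4,2)) = 595/8 ≈ 74.37500.


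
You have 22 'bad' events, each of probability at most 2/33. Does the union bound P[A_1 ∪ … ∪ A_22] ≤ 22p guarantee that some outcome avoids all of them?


Union bound: P[∪_{i=1}^{22} A_i] ≤ Σ_i P[A_i] ≤ 22·p = 22·(2/33) = 4/3.
Numerically: 4/3 ≈ 1.333333.
Is 4/3 < 1? NO.
Since the bound 4/3 is ≥ 1, the union bound is uninformative here; it does NOT by itself certify existence.

22·p = 4/3 ≈ 1.333333; existence NOT certified by the union bound.


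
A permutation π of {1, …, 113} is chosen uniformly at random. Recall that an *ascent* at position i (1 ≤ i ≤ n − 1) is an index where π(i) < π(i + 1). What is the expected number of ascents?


Write X = Σ X_I over i = 1, …, 112, with X_I the indicator of one ascent.
There are 112 indicators.
For each fixed i, the pair (π(i), π(i+1)) is a uniformly random ordered pair of distinct values from {1, …, 113}; by symmetry P[π(i) < π(i+1)] = 1/2.
By linearity: E[X] = 112 · (1/2) = (113 − 1) · (1/2) = 56 ≈ 56.0000.

E[X] = 56 = 56.0000.


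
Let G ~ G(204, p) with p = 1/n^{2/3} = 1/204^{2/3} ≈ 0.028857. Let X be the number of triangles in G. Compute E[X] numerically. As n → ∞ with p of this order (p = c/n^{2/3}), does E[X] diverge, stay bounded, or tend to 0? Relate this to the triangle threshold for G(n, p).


Number of potential triangles: C(204, 3) = 1394204.
Each occurs with probability p³ ≈ (0.028857)³ ≈ 2.4029220e-05.
By linearity: E[X] = C(204, 3)·p³ ≈ 1394204 · 2.4029220e-05 ≈ 33.50163.
Since α = 2/3 < 1, p = c/n^{2/3} ≫ 1/n is above the triangle threshold p ~ 1/n. Asymptotically E[X] ~ (c³/6)·n^{3(1−α)} = (1³/6)·n^{1} → ∞; triangles are abundant w.h.p.

E[X] ≈ 33.50163; in regime p = Θ(1/n^{2/3}) E[X] diverges (above the triangle threshold p ~ 1/n).


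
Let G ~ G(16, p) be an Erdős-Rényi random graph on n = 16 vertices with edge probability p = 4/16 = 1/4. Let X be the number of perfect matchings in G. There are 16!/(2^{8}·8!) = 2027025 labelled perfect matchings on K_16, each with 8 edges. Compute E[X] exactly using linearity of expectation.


K_16 has 16!/(2^{8}·8!) = 2027025 labelled perfect matchings.
For each such perfect matching H, let X_H = 1 if all 8 edges of H are present in G. Then P[X_H = 1] = p^{8} = (1/4)^{8} = 1/65536.
By linearity of expectation: E[X] = Σ_H E[X_H] = 2027025 · p^{8} = 2027025 · 1/65536 = 2027025/65536.
Numerically: E[X] ≈ 30.93.

E[X] = 2027025 · (1/4)^{8} = 2027025/65536 ≈ 30.93.


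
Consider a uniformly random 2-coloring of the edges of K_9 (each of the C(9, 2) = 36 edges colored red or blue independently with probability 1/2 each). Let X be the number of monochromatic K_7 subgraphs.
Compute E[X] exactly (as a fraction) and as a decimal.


Let X = Σ_S X_S over the C(9, 7) = 36 subsets S of size 7, where X_S = 1 if the K_7 on S is monochromatic.
For a fixed S, the K_7 on S has C(7, 2) = 21 edges. P[all 21 edges red] = (1/2)^21, and likewise for blue, so P[monochromatic] = 2·(1/2)^21 = 2^{1 − 21} = 1/1048576.
By linearity of expectation: E[X] = C(9, 7) · 2^{1 − 21} = 36 · 1/1048576 = 9/262144.
Numerically: E[X] ≈ 0.00003.

E[X] = C(9,7)·2^(1−C(7,2)) = 9/262144 ≈ 0.00003.


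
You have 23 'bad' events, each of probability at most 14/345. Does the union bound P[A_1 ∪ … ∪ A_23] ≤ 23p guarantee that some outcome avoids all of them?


Union bound: P[∪_{i=1}^{23} A_i] ≤ Σ_i P[A_i] ≤ 23·p = 23·(14/345) = 14/15.
Numerically: 14/15 ≈ 0.933333.
Is 14/15 < 1? YES.
Since P[∪ A_i] ≤ 14/15 < 1, the complement has P[∩ A_i^c] ≥ 1 − 14/15 = 1/15 > 0, so some outcome avoids every A_i.

23·p = 14/15 ≈ 0.933333; existence CERTIFIED by the union bound.


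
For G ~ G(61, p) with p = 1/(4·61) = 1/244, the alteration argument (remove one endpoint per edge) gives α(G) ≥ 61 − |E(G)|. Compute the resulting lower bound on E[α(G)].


E[|E(G)|] = C(61, 2)·p = 1830 · (1/244) = 15/2.
E[α(G)] ≥ n − E[|E(G)|] = 61 − 15/2 = 107/2.
Numerically: ≈ 53.5000.
(This is only a lower bound; the true E[α(G)] may be larger.)

E[α(G)] ≥ 107/2 ≈ 53.5000.


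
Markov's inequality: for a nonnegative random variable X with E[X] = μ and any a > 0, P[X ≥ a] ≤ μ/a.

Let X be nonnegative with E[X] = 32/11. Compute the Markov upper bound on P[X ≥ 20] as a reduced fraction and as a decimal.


μ = E[X] = 32/11, a = 20.
Markov: P[X ≥ 20] ≤ μ/a = (32/11)/20 = 8/55.
Numerically: ≈ 0.145455.
(Since a = 20 > μ = 2.909091, the bound 8/55 is < 1 and informative.)

P[X ≥ 20] ≤ 8/55 ≈ 0.145455.


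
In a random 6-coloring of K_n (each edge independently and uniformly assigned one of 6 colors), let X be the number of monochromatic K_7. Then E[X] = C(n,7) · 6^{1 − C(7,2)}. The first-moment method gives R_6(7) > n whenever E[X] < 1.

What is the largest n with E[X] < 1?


We need C(n, 7) · 6^{1 − 21} < 1, i.e. C(n, 7) < 6^{21 − 1} = 3656158440062976.
Check values of n near the boundary:
  n = 564: C(564, 7) = 3469685994423792; 3469685994423792 < 3656158440062976? YES
  n = 565: C(565, 7) = 3513212521235560; 3513212521235560 < 3656158440062976? YES
  n = 566: C(566, 7) = 3557206237959440; 3557206237959440 < 3656158440062976? YES
  n = 567: C(567, 7) = 3601671315933933; 3601671315933933 < 3656158440062976? YES
  n = 568: C(568, 7) = 3646611956239704; 3646611956239704 < 3656158440062976? YES
  n = 569: C(569, 7) = 3692032389858348; 3692032389858348 < 3656158440062976? NO
  n = 570: C(570, 7) = 3737936877831720; 3737936877831720 < 3656158440062976? NO
  n = 571: C(571, 7) = 3784329711421830; 3784329711421830 < 3656158440062976? NO
The largest n with C(n, 7) < 3656158440062976 is n = 568 (where E[X] = 16882462760369/16926659444736 ≈ 0.997). Hence R_6(7) > 568, i.e. R_6(7) ≥ 569.

Largest n = 568; hence R_6(7) > 568.


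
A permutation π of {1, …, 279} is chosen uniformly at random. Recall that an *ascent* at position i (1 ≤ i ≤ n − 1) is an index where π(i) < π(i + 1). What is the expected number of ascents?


Write X = Σ X_I over i = 1, …, 278, with X_I the indicator of one ascent.
There are 278 indicators.
For each fixed i, the pair (π(i), π(i+1)) is a uniformly random ordered pair of distinct values from {1, …, 279}; by symmetry P[π(i) < π(i+1)] = 1/2.
By linearity: E[X] = 278 · (1/2) = (279 − 1) · (1/2) = 139 ≈ 139.0000.

E[X] = 139 = 139.0000.


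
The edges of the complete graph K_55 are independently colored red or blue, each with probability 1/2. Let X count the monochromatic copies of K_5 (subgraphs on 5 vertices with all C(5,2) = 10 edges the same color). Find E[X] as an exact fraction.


Let X = Σ_S X_S over the C(55, 5) = 3478761 subsets S of size 5, where X_S = 1 if the K_5 on S is monochromatic.
For a fixed S, the K_5 on S has C(5, 2) = 10 edges. P[all 10 edges red] = (1/2)^10, and likewise for blue, so P[monochromatic] = 2·(1/2)^10 = 2^{1 − 10} = 1/512.
By linearity of expectation: E[X] = C(55, 5) · 2^{1 − 10} = 3478761 · 1/512 = 3478761/512.
Numerically: E[X] ≈ 6794.455.

E[X] = C(55,5)·2^(1−C(5,2)) = 3478761/512 ≈ 6794.455.


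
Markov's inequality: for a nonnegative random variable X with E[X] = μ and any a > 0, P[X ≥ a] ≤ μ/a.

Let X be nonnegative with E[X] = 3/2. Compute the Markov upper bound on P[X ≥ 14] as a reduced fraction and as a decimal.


μ = E[X] = 3/2, a = 14.
Markov: P[X ≥ 14] ≤ μ/a = (3/2)/14 = 3/28.
Numerically: ≈ 0.107.
(Since a = 14 > μ = 1.500, the bound 3/28 is < 1 and informative.)

P[X ≥ 14] ≤ 3/28 ≈ 0.107.


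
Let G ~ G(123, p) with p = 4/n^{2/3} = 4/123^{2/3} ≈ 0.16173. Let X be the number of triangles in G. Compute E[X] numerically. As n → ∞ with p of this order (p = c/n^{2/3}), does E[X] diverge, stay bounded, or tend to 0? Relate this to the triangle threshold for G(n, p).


Number of potential triangles: C(123, 3) = 302621.
Each occurs with probability p³ ≈ (0.16173)³ ≈ 4.23028621e-03.
By linearity: E[X] = C(123, 3)·p³ ≈ 302621 · 4.23028621e-03 ≈ 1280.173442.
Since α = 2/3 < 1, p = c/n^{2/3} ≫ 1/n is above the triangle threshold p ~ 1/n. Asymptotically E[X] ~ (c³/6)·n^{3(1−α)} = (4³/6)·n^{1} → ∞; triangles are abundant w.h.p.

E[X] ≈ 1280.173442; in regime p = Θ(1/n^{2/3}) E[X] diverges (above the triangle threshold p ~ 1/n).


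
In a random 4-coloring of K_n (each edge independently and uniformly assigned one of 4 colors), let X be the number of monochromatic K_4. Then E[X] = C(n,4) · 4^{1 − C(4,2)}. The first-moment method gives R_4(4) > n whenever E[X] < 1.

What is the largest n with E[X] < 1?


We need C(n, 4) · 4^{1 − 6} < 1, i.e. C(n, 4) < 4^{6 − 1} = 1024.
Check values of n near the boundary:
  n = 11: C(11, 4) = 330; 330 < 1024? YES
  n = 12: C(12, 4) = 495; 495 < 1024? YES
  n = 13: C(13, 4) = 715; 715 < 1024? YES
  n = 14: C(14, 4) = 1001; 1001 < 1024? YES
  n = 15: C(15, 4) = 1365; 1365 < 1024? NO
The largest n with C(n, 4) < 1024 is n = 14 (where E[X] = 1001/1024 ≈ 0.9775). Hence R_4(4) > 14, i.e. R_4(4) ≥ 15.

Largest n = 14; hence R_4(4) > 14.


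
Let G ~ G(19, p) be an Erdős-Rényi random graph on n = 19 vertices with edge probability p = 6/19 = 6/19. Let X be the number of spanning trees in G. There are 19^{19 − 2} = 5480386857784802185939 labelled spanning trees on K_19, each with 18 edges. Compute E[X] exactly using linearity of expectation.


K_19 has 19^{19 − 2} = 5480386857784802185939 labelled spanning trees.
For each such spanning tree H, let X_H = 1 if all 18 edges of H are present in G. Then P[X_H = 1] = p^{18} = (6/19)^{18} = 101559956668416/104127350297911241532841.
By linearity of expectation: E[X] = Σ_H E[X_H] = 5480386857784802185939 · p^{18} = 5480386857784802185939 · 101559956668416/104127350297911241532841 = 101559956668416/19.
Numerically: E[X] ≈ 5.345e+12.

E[X] = 5480386857784802185939 · (6/19)^{18} = 101559956668416/19 ≈ 5.345e+12.


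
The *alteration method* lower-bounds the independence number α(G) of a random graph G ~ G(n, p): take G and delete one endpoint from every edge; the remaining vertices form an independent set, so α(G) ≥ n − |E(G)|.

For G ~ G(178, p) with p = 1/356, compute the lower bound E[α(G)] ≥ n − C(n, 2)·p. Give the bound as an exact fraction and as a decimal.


E[|E(G)|] = C(178, 2)·p = 15753 · (1/356) = 177/4.
E[α(G)] ≥ n − E[|E(G)|] = 178 − 177/4 = 535/4.
Numerically: ≈ 133.7500.
(This is only a lower bound; the true E[α(G)] may be larger.)

E[α(G)] ≥ 535/4 ≈ 133.7500.


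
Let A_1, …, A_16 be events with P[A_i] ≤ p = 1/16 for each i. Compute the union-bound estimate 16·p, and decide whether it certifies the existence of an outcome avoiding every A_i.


Union bound: P[∪_{i=1}^{16} A_i] ≤ Σ_i P[A_i] ≤ 16·p = 16·(1/16) = 1.
Numerically: 1 ≈ 1.000000.
Is 1 < 1? NO.
Since the bound 1 is ≥ 1, the union bound is uninformative here; it does NOT by itself certify existence.

16·p = 1 ≈ 1.000000; existence NOT certified by the union bound.


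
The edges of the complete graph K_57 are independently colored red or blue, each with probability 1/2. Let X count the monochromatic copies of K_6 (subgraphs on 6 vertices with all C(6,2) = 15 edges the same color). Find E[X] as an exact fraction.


Let X = Σ_S X_S over the C(57, 6) = 36288252 subsets S of size 6, where X_S = 1 if the K_6 on S is monochromatic.
For a fixed S, the K_6 on S has C(6, 2) = 15 edges. P[all 15 edges red] = (1/2)^15, and likewise for blue, so P[monochromatic] = 2·(1/2)^15 = 2^{1 − 15} = 1/16384.
By linearity: E[X] = C(57, 6) · 2^{1 − 15} = 36288252 · 1/16384 = 9072063/4096.
Numerically: E[X] ≈ 2214.859.

E[X] = C(57,6)·2^(1−C(6,2)) = 9072063/4096 ≈ 2214.859.


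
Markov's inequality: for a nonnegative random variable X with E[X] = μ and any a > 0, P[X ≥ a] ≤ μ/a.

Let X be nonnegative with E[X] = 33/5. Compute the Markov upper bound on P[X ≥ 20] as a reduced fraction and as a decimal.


μ = E[X] = 33/5, a = 20.
Markov: P[X ≥ 20] ≤ μ/a = (33/5)/20 = 33/100.
Numerically: ≈ 0.330.
(Since a = 20 > μ = 6.600, the bound 33/100 is < 1 and informative.)

P[X ≥ 20] ≤ 33/100 ≈ 0.330.


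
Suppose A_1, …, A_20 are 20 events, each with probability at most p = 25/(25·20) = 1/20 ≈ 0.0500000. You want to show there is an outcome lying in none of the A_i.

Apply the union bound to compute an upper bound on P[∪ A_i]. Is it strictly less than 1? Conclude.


Union bound: P[∪_{i=1}^{20} A_i] ≤ Σ_i P[A_i] ≤ 20·p = 20·(1/20) = 1.
Numerically: 1 ≈ 1.0000000.
Is 1 < 1? NO.
Since the bound 1 is ≥ 1, the union bound is uninformative here; it does NOT by itself certify existence.

20·p = 1 ≈ 1.0000000; existence NOT certified by the union bound.


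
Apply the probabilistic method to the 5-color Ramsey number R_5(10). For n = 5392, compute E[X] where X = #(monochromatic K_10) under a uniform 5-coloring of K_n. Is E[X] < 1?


E[X] = C(5392, 10) · 5^{1 − 45} = 5676873040158402483252283957448 · 5^{−44} = 5676873040158402483252283957448/5684341886080801486968994140625.
As a reduced fraction: E[X] = 5676873040158402483252283957448/5684341886080801486968994140625 ≈ 0.998686.
Is E[X] < 1? YES.
Since E[X] < 1, there exists a 5-coloring of K_{5392} with no monochromatic K_10; hence R_5(10) > 5392.

E[X] = 5676873040158402483252283957448/5684341886080801486968994140625 ≈ 0.998686; E[X] < 1, so R_5(10) > 5392.


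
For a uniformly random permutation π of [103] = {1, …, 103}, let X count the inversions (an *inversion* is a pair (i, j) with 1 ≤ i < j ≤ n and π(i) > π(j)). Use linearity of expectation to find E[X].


Write X = Σ X_I over the C(103, 2) = 5253 pairs i < j, with X_I the indicator of one inversion.
There are 5253 indicators.
For each fixed pair i < j, the values π(i) and π(j) are two distinct elements of {1, …, 103} in uniformly random order; by symmetry P[π(i) > π(j)] = 1/2.
By linearity: E[X] = 5253 · (1/2) = C(103, 2) · (1/2) = 5253/2 = 5253/2 ≈ 2626.500.

E[X] = 5253/2 = 2626.500.


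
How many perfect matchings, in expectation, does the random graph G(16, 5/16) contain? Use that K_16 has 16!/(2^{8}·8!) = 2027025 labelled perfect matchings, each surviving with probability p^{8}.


K_16 has 16!/(2^{8}·8!) = 2027025 labelled perfect matchings.
For each such perfect matching H, let X_H = 1 if all 8 edges of H are present in G. Then P[X_H = 1] = p^{8} = (5/16)^{8} = 390625/4294967296.
Summing the indicators: E[X] = Σ_H E[X_H] = 2027025 · p^{8} = 2027025 · 390625/4294967296 = 791806640625/4294967296.
Numerically: E[X] ≈ 184.

E[X] = 2027025 · (5/16)^{8} = 791806640625/4294967296 ≈ 184.


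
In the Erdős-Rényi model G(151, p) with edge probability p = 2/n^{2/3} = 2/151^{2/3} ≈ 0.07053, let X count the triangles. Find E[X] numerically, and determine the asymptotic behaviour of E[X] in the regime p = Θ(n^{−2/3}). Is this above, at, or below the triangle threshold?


Number of potential triangles: C(151, 3) = 562475.
Each occurs with probability p³ ≈ (0.07053)³ ≈ 3.508618e-04.
By linearity: E[X] = C(151, 3)·p³ ≈ 562475 · 3.508618e-04 ≈ 197.3510.
Since α = 2/3 < 1, p = c/n^{2/3} ≫ 1/n is above the triangle threshold p ~ 1/n. Asymptotically E[X] ~ (c³/6)·n^{3(1−α)} = (2³/6)·n^{1} → ∞; triangles are abundant w.h.p.

E[X] ≈ 197.3510; in regime p = Θ(1/n^{2/3}) E[X] diverges (above the triangle threshold p ~ 1/n).


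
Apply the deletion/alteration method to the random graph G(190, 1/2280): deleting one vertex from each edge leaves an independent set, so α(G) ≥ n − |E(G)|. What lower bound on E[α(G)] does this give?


E[|E(G)|] = C(190, 2)·p = 17955 · (1/2280) = 63/8.
E[α(G)] ≥ n − E[|E(G)|] = 190 − 63/8 = 1457/8.
Numerically: ≈ 182.125000.
(This is only a lower bound; the true E[α(G)] may be larger.)

E[α(G)] ≥ 1457/8 ≈ 182.125000.


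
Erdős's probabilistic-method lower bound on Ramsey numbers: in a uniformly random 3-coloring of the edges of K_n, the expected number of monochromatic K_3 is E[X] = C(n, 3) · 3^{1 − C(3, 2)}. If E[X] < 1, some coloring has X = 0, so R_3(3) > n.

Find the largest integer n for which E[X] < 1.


We need C(n, 3) · 3^{1 − 3} < 1, i.e. C(n, 3) < 3^{3 − 1} = 9.
Check values of n near the boundary:
  n = 3: C(3, 3) = 1; 1 < 9? YES
  n = 4: C(4, 3) = 4; 4 < 9? YES
  n = 5: C(5, 3) = 10; 10 < 9? NO
  n = 6: C(6, 3) = 20; 20 < 9? NO
  n = 7: C(7, 3) = 35; 35 < 9? NO
The largest n with C(n, 3) < 9 is n = 4 (where E[X] = 4/9 ≈ 0.444444). Hence R_3(3) > 4, i.e. R_3(3) ≥ 5.

Largest n = 4; hence R_3(3) > 4.


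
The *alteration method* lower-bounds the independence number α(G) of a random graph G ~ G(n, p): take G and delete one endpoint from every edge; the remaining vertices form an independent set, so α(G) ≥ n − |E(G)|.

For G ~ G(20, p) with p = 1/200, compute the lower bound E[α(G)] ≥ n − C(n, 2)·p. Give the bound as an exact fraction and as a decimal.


E[|E(G)|] = C(20, 2)·p = 190 · (1/200) = 19/20.
E[α(G)] ≥ n − E[|E(G)|] = 20 − 19/20 = 381/20.
Numerically: ≈ 19.05000.
(This is only a lower bound; the true E[α(G)] may be larger.)

E[α(G)] ≥ 381/20 ≈ 19.05000.


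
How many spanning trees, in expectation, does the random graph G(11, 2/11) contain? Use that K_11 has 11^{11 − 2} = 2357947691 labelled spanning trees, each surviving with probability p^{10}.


K_11 has 11^{11 − 2} = 2357947691 labelled spanning trees.
For each such spanning tree H, let X_H = 1 if all 10 edges of H are present in G. Then P[X_H = 1] = p^{10} = (2/11)^{10} = 1024/25937424601.
By linearity: E[X] = Σ_H E[X_H] = 2357947691 · p^{10} = 2357947691 · 1024/25937424601 = 1024/11.
Numerically: E[X] ≈ 93.0909.

E[X] = 2357947691 · (2/11)^{10} = 1024/11 ≈ 93.0909.


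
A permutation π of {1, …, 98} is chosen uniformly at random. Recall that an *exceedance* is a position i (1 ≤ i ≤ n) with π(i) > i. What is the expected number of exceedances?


Write X = Σ_{i=1}^{98} X_i, where X_i = 1_{π(i) > i}.
For each fixed i, π(i) is uniform over {1, …, 98} (marginal of a uniform permutation), so P[π(i) > i] = (n − i)/n. Summing: Σ_{i=1}^{98} (n − i)/n = (0 + 1 + … + 97)/98 = 98(98 − 1)/(2·98) = (98 − 1)/2.
Hence E[X] = Σ_{i=1}^{98} (98 − i)/98 = 97/2 ≈ 48.500000.

E[X] = 97/2 = 48.500000.


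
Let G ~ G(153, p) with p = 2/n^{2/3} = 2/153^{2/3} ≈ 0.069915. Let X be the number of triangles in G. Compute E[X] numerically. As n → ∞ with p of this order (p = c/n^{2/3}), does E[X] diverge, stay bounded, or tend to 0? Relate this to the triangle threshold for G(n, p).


Number of potential triangles: C(153, 3) = 585276.
Each occurs with probability p³ ≈ (0.069915)³ ≈ 3.4174890e-04.
By linearity: E[X] = C(153, 3)·p³ ≈ 585276 · 3.4174890e-04 ≈ 200.01743.
Since α = 2/3 < 1, p = c/n^{2/3} ≫ 1/n is above the triangle threshold p ~ 1/n. Asymptotically E[X] ~ (c³/6)·n^{3(1−α)} = (2³/6)·n^{1} → ∞; triangles are abundant w.h.p.

E[X] ≈ 200.01743; in regime p = Θ(1/n^{2/3}) E[X] diverges (above the triangle threshold p ~ 1/n).


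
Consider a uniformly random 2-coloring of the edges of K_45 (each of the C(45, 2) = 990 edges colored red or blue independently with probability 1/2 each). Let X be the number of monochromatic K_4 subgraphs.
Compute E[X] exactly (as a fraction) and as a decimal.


Let X = Σ_S X_S over the C(45, 4) = 148995 subsets S of size 4, where X_S = 1 if the K_4 on S is monochromatic.
For a fixed S, the K_4 on S has C(4, 2) = 6 edges. P[all 6 edges red] = (1/2)^6, and likewise for blue, so P[monochromatic] = 2·(1/2)^6 = 2^{1 − 6} = 1/32.
By linearity: E[X] = C(45, 4) · 2^{1 − 6} = 148995 · 1/32 = 148995/32.
Numerically: E[X] ≈ 4656.0938.

E[X] = C(45,4)·2^(1−C(4,2)) = 148995/32 ≈ 4656.0938.


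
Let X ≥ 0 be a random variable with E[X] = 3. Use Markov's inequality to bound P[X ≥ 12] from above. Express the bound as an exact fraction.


μ = E[X] = 3, a = 12.
Markov: P[X ≥ 12] ≤ μ/a = (3)/12 = 1/4.
Numerically: ≈ 0.2500.
(Since a = 12 > μ = 3.0000, the bound 1/4 is < 1 and informative.)

P[X ≥ 12] ≤ 1/4 ≈ 0.2500.


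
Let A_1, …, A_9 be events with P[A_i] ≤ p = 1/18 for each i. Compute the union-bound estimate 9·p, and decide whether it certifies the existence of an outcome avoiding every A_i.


Union bound: P[∪_{i=1}^{9} A_i] ≤ Σ_i P[A_i] ≤ 9·p = 9·(1/18) = 1/2.
Numerically: 1/2 ≈ 0.500.
Is 1/2 < 1? YES.
Since P[∪ A_i] ≤ 1/2 < 1, the complement has P[∩ A_i^c] ≥ 1 − 1/2 = 1/2 > 0, so some outcome avoids every A_i.

9·p = 1/2 ≈ 0.500; existence CERTIFIED by the union bound.


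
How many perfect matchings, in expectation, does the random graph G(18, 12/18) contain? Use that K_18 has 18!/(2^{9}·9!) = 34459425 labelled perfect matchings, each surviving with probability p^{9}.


K_18 has 18!/(2^{9}·9!) = 34459425 labelled perfect matchings.
For each such perfect matching H, let X_H = 1 if all 9 edges of H are present in G. Then P[X_H = 1] = p^{9} = (2/3)^{9} = 512/19683.
By linearity of expectation: E[X] = Σ_H E[X_H] = 34459425 · p^{9} = 34459425 · 512/19683 = 217817600/243.
Numerically: E[X] ≈ 896369.

E[X] = 34459425 · (2/3)^{9} = 217817600/243 ≈ 896369.


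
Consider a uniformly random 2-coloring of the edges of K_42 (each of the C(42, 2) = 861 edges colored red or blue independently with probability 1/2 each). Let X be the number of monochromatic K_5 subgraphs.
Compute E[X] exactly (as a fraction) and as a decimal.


Let X = Σ_S X_S over the C(42, 5) = 850668 subsets S of size 5, where X_S = 1 if the K_5 on S is monochromatic.
For a fixed S, the K_5 on S has C(5, 2) = 10 edges. P[all 10 edges red] = (1/2)^10, and likewise for blue, so P[monochromatic] = 2·(1/2)^10 = 2^{1 − 10} = 1/512.
By linearity of expectation: E[X] = C(42, 5) · 2^{1 − 10} = 850668 · 1/512 = 212667/128.
Numerically: E[X] ≈ 1661.4609.

E[X] = C(42,5)·2^(1−C(5,2)) = 212667/128 ≈ 1661.4609.


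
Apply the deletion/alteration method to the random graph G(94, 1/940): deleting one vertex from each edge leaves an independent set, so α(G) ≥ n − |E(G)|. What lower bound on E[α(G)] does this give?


E[|E(G)|] = C(94, 2)·p = 4371 · (1/940) = 93/20.
E[α(G)] ≥ n − E[|E(G)|] = 94 − 93/20 = 1787/20.
Numerically: ≈ 89.3500.
(This is only a lower bound; the true E[α(G)] may be larger.)

E[α(G)] ≥ 1787/20 ≈ 89.3500.


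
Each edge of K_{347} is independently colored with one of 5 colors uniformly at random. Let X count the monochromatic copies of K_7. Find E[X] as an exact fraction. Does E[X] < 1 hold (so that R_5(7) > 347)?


E[X] = C(347, 7) · 5^{1 − 21} = 113090774900334 · 5^{−20} = 113090774900334/95367431640625.
As a reduced fraction: E[X] = 113090774900334/95367431640625 ≈ 1.18584.
Is E[X] < 1? NO.
Since E[X] ≥ 1, the first-moment bound is inconclusive at n = 347; it does NOT by itself certify R_5(7) > 347.

E[X] = 113090774900334/95367431640625 ≈ 1.18584; E[X] ≥ 1; first-moment method inconclusive here.


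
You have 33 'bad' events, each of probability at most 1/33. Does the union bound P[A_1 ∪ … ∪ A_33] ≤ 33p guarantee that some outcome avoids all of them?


Union bound: P[∪_{i=1}^{33} A_i] ≤ Σ_i P[A_i] ≤ 33·p = 33·(1/33) = 1.
Numerically: 1 ≈ 1.00000.
Is 1 < 1? NO.
Since the bound 1 is ≥ 1, the union bound is uninformative here; it does NOT by itself certify existence.

33·p = 1 ≈ 1.00000; existence NOT certified by the union bound.


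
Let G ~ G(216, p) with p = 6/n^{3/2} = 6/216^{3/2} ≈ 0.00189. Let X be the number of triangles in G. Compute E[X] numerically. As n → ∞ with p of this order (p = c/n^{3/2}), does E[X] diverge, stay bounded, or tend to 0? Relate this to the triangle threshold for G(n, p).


Number of potential triangles: C(216, 3) = 1656360.
Each occurs with probability p³ ≈ (0.00189)³ ≈ 6.751680e-09.
By linearity: E[X] = C(216, 3)·p³ ≈ 1656360 · 6.751680e-09 ≈ 0.0112.
Since α = 3/2 > 1, p = c/n^{3/2} = o(1/n) is below the triangle threshold p ~ 1/n. Asymptotically E[X] ~ (c³/6)·n^{3(1−α)} = (6³/6)·n^{-1.5} → 0, so by Markov's inequality G has no triangles w.h.p.

E[X] ≈ 0.0112; in regime p = Θ(1/n^{3/2}) E[X] tends to 0 (below the triangle threshold p ~ 1/n).


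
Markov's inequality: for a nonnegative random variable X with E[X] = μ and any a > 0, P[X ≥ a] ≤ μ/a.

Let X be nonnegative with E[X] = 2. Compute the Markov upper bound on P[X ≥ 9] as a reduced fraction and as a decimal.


μ = E[X] = 2, a = 9.
Markov: P[X ≥ 9] ≤ μ/a = (2)/9 = 2/9.
Numerically: ≈ 0.22222.
(Since a = 9 > μ = 2.00000, the bound 2/9 is < 1 and informative.)

P[X ≥ 9] ≤ 2/9 ≈ 0.22222.


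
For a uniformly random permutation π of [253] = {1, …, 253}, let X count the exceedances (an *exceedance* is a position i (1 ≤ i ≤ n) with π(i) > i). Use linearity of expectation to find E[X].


Write X = Σ_{i=1}^{253} X_i, where X_i = 1_{π(i) > i}.
For each fixed i, π(i) is uniform over {1, …, 253} (marginal of a uniform permutation), so P[π(i) > i] = (n − i)/n. Summing: Σ_{i=1}^{253} (n − i)/n = (0 + 1 + … + 252)/253 = 253(253 − 1)/(2·253) = (253 − 1)/2.
Hence E[X] = Σ_{i=1}^{253} (253 − i)/253 = 126 ≈ 126.000000.

E[X] = 126 = 126.000000.


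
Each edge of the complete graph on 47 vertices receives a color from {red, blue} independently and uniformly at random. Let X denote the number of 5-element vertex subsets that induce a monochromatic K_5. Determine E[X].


Let X = Σ_S X_S over the C(47, 5) = 1533939 subsets S of size 5, where X_S = 1 if the K_5 on S is monochromatic.
For a fixed S, the K_5 on S has C(5, 2) = 10 edges. P[all 10 edges red] = (1/2)^10, and likewise for blue, so P[monochromatic] = 2·(1/2)^10 = 2^{1 − 10} = 1/512.
By linearity of expectation: E[X] = C(47, 5) · 2^{1 − 10} = 1533939 · 1/512 = 1533939/512.
Numerically: E[X] ≈ 2995.97461.

E[X] = C(47,5)·2^(1−C(5,2)) = 1533939/512 ≈ 2995.97461.


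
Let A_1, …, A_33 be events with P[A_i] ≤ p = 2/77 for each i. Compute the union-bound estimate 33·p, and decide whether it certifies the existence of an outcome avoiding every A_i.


Union bound: P[∪_{i=1}^{33} A_i] ≤ Σ_i P[A_i] ≤ 33·p = 33·(2/77) = 6/7.
Numerically: 6/7 ≈ 0.8571.
Is 6/7 < 1? YES.
Since P[∪ A_i] ≤ 6/7 < 1, the complement has P[∩ A_i^c] ≥ 1 − 6/7 = 1/7 > 0, so some outcome avoids every A_i.

33·p = 6/7 ≈ 0.8571; existence CERTIFIED by the union bound.


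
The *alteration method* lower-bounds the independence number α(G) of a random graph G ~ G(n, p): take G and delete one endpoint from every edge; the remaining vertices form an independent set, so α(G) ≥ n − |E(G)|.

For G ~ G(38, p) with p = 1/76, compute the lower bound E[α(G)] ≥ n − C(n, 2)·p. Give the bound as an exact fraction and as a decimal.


E[|E(G)|] = C(38, 2)·p = 703 · (1/76) = 37/4.
E[α(G)] ≥ n − E[|E(G)|] = 38 − 37/4 = 115/4.
Numerically: ≈ 28.75000.
(This is only a lower bound; the true E[α(G)] may be larger.)

E[α(G)] ≥ 115/4 ≈ 28.75000.


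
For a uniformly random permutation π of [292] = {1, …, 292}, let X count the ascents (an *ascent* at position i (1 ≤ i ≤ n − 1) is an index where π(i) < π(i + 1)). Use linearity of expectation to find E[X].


Write X = Σ X_I over i = 1, …, 291, with X_I the indicator of one ascent.
There are 291 indicators.
For each fixed i, the pair (π(i), π(i+1)) is a uniformly random ordered pair of distinct values from {1, …, 292}; by symmetry P[π(i) < π(i+1)] = 1/2.
By linearity: E[X] = 291 · (1/2) = (292 − 1) · (1/2) = 291/2 ≈ 145.5000.

E[X] = 291/2 = 145.5000.


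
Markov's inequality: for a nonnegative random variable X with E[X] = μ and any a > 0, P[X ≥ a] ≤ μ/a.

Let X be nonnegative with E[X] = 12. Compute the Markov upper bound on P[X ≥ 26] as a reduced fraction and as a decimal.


μ = E[X] = 12, a = 26.
Markov: P[X ≥ 26] ≤ μ/a = (12)/26 = 6/13.
Numerically: ≈ 0.46154.
(Since a = 26 > μ = 12.00000, the bound 6/13 is < 1 and informative.)

P[X ≥ 26] ≤ 6/13 ≈ 0.46154.


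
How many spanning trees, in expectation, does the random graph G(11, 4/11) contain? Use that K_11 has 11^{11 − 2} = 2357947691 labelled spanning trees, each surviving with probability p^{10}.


K_11 has 11^{11 − 2} = 2357947691 labelled spanning trees.
For each such spanning tree H, let X_H = 1 if all 10 edges of H are present in G. Then P[X_H = 1] = p^{10} = (4/11)^{10} = 1048576/25937424601.
By linearity of expectation: E[X] = Σ_H E[X_H] = 2357947691 · p^{10} = 2357947691 · 1048576/25937424601 = 1048576/11.
Numerically: E[X] ≈ 9.533e+04.

E[X] = 2357947691 · (4/11)^{10} = 1048576/11 ≈ 9.533e+04.


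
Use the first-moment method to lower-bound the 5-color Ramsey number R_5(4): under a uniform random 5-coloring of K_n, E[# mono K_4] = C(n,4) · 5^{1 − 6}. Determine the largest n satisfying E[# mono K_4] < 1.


We need C(n, 4) · 5^{1 − 6} < 1, i.e. C(n, 4) < 5^{6 − 1} = 3125.
Check values of n near the boundary:
  n = 12: C(12, 4) = 495; 495 < 3125? YES
  n = 13: C(13, 4) = 715; 715 < 3125? YES
  n = 14: C(14, 4) = 1001; 1001 < 3125? YES
  n = 15: C(15, 4) = 1365; 1365 < 3125? YES
  n = 16: C(16, 4) = 1820; 1820 < 3125? YES
  n = 17: C(17, 4) = 2380; 2380 < 3125? YES
  n = 18: C(18, 4) = 3060; 3060 < 3125? YES
  n = 19: C(19, 4) = 3876; 3876 < 3125? NO
The largest n with C(n, 4) < 3125 is n = 18 (where E[X] = 612/625 ≈ 0.9792). Hence R_5(4) > 18, i.e. R_5(4) ≥ 19.

Largest n = 18; hence R_5(4) > 18.
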